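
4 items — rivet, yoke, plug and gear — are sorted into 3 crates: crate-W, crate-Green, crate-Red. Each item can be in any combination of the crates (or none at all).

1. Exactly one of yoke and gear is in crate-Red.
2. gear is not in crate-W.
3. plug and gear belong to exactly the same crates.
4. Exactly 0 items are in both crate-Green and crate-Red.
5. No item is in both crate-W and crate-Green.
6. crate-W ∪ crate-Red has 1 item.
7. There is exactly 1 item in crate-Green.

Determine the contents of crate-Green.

crate-Green = {rivet}

From (2): gear ∉ crate-W.
(3): plug matches gear: plug ∉ crate-W.
Suppose rivet ∉ crate-Green: no assignment then satisfies all the clues, so rivet ∈ crate-Green.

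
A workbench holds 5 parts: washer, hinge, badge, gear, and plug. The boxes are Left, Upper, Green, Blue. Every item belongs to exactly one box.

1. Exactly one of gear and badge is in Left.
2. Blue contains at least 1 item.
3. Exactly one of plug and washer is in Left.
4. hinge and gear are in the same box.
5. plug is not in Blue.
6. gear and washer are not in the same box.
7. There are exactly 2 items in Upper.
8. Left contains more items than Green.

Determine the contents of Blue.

Blue = {washer}

From (5): plug ∉ Blue.
Suppose washer ∉ Blue: no assignment then satisfies all the clues, so washer ∈ Blue.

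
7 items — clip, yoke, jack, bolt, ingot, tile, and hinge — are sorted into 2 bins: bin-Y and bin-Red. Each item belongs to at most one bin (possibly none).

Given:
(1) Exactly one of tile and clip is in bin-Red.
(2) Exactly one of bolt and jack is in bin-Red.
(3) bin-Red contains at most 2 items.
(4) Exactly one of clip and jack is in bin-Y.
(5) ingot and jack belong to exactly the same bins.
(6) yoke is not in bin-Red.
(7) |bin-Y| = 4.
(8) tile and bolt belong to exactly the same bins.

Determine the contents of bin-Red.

bin-Red = {bolt, tile}

From (6): yoke ∉ bin-Red.
Suppose clip ∈ bin-Red: no assignment then satisfies all the clues, so clip ∉ bin-Red.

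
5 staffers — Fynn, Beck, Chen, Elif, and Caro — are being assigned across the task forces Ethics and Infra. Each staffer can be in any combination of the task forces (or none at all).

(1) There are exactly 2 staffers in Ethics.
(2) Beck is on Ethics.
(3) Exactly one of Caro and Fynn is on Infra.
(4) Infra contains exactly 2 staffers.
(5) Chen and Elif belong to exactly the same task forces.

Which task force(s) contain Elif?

From (2): Beck ∈ Ethics.
Suppose Elif ∈ Ethics: no assignment then satisfies all the clues, so Elif ∉ Ethics.

Elif: none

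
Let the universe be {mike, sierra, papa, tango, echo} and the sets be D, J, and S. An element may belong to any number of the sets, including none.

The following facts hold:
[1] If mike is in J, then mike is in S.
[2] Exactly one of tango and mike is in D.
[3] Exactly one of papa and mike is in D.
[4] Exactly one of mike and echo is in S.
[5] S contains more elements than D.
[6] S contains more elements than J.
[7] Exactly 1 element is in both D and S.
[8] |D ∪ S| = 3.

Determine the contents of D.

D = {mike}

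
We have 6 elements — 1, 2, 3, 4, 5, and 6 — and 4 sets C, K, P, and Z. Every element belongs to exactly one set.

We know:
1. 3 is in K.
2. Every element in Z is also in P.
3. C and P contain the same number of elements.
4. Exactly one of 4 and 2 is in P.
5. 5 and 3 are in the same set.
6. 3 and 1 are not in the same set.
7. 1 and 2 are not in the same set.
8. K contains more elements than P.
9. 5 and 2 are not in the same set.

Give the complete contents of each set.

From (1): 3 ∈ K.
(5): 5 matches 3: 5 ∉ C.
(5): 5 matches 3: 5 ∈ K.
(6): 1 ∉ K.
(9): 2 ∉ K.
Suppose 1 ∉ C: no assignment then satisfies all the clues, so 1 ∈ C.

C = {1}; K = {3, 4, 5, 6}; P = {2}; Z = {}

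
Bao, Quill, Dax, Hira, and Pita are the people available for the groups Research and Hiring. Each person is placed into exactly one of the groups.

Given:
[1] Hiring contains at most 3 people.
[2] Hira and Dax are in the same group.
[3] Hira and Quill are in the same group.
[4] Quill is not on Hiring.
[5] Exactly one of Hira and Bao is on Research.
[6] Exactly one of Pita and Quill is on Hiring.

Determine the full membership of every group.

Research = {Dax, Hira, Quill}; Hiring = {Bao, Pita}

From (4): Quill ∉ Hiring.
(3): Hira matches Quill: Hira ∉ Hiring.
(6) (exactly one): Pita ∈ Hiring.
Only one group left: Quill ∈ Research.
Only one group left: Hira ∈ Research.
(2): Dax matches Hira: Dax ∈ Research.
(5) (exactly one): Bao ∉ Research.
Only one group left: Bao ∈ Hiring.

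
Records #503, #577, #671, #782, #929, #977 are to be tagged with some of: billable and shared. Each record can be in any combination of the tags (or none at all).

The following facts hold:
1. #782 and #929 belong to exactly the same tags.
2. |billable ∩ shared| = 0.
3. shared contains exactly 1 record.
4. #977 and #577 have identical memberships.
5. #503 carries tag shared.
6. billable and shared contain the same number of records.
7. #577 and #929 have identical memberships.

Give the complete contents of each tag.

billable = {#671}; shared = {#503}

From (5): #503 ∈ shared.
(3): shared already has 1, so the rest are out.
Suppose #503 ∈ billable: no assignment then satisfies all the clues, so #503 ∉ billable.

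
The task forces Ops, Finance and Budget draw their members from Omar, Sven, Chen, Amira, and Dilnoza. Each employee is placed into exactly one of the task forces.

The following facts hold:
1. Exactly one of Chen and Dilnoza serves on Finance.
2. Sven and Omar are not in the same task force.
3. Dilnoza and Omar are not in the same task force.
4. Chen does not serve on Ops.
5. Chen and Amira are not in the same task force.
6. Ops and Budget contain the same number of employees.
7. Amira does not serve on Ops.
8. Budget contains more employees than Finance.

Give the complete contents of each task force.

Ops = {Dilnoza, Sven}; Finance = {Chen}; Budget = {Amira, Omar}

From (4): Chen ∉ Ops.
From (7): Amira ∉ Ops.
Suppose Omar ∈ Ops: no assignment then satisfies all the clues, so Omar ∉ Ops.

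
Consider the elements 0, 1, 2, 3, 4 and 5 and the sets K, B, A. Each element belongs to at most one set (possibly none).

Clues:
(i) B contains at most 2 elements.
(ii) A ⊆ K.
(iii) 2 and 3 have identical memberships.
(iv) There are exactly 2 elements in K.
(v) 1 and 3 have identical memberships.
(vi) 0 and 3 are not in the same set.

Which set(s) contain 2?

2: none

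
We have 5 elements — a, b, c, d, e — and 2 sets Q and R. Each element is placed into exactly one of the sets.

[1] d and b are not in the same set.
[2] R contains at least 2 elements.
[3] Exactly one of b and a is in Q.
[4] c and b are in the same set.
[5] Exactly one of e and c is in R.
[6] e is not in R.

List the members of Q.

From (6): e ∉ R.
(5) (exactly one): c ∈ R.
Only one set left: e ∈ Q.
(4): b matches c: b ∉ Q.
(4): b matches c: b ∈ R.
(1): d ∉ R.
(3) (exactly one): a ∈ Q.
Only one set left: d ∈ Q.

Q = {a, d, e}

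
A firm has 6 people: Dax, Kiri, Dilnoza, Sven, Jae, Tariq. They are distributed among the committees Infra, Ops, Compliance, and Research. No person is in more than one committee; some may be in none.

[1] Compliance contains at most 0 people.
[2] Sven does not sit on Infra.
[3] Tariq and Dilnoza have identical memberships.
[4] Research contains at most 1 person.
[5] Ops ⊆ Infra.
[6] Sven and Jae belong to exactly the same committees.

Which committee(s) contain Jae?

Jae: none

From (2): Sven ∉ Infra.
(1): Compliance already has 0, so the rest are out.
(5) contrapositive: Sven ∉ Ops.
(6): Jae matches Sven: Jae ∉ Infra.
(6): Jae matches Sven: Jae ∉ Ops.
Suppose Jae ∈ Research: no assignment then satisfies all the clues, so Jae ∉ Research.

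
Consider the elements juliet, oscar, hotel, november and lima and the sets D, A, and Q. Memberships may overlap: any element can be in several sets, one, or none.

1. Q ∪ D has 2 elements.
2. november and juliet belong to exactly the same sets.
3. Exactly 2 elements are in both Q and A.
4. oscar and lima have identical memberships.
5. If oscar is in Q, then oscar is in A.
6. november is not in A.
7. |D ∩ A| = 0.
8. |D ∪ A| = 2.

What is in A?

From (6): november ∉ A.
(2): juliet matches november: juliet ∉ A.
Suppose oscar ∉ A: no assignment then satisfies all the clues, so oscar ∈ A.

A = {lima, oscar}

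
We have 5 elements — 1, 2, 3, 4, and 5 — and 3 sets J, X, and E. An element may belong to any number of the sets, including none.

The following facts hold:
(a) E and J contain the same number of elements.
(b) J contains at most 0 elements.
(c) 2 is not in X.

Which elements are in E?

E = {}

From (c): 2 ∉ X.
(b): J already has 0, so the rest are out.
Suppose 1 ∈ E: no assignment then satisfies all the clues, so 1 ∉ E.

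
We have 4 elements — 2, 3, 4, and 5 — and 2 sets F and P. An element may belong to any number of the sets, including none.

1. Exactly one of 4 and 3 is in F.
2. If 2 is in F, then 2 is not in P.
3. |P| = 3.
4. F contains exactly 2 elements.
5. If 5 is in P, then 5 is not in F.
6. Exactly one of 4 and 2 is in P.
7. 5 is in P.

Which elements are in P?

From (7): 5 ∈ P.
(5): 5 ∉ F.
Suppose 2 ∈ P: no assignment then satisfies all the clues, so 2 ∉ P.

P = {3, 4, 5}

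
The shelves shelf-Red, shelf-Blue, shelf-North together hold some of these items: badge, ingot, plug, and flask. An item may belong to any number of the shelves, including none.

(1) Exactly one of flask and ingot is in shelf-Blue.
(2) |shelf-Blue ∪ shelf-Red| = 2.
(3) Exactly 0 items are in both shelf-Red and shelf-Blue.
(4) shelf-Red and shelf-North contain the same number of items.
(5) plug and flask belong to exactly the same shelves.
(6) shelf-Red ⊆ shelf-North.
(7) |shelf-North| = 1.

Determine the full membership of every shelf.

shelf-Red = {badge}; shelf-Blue = {ingot}; shelf-North = {badge}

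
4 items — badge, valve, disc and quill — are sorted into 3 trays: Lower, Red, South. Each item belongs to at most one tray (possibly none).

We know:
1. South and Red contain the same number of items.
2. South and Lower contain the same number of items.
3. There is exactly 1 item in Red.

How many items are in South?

1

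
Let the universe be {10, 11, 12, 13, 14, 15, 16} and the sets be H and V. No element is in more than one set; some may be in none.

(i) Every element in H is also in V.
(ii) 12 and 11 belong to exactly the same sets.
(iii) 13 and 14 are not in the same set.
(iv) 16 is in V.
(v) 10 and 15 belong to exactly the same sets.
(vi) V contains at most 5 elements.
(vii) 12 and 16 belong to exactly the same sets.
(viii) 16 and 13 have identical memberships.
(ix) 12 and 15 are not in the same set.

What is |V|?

From (iv): 16 ∈ V.
(vii): 12 matches 16: 12 ∉ H.
(vii): 12 matches 16: 12 ∈ V.
(viii): 13 matches 16: 13 ∉ H.
(viii): 13 matches 16: 13 ∈ V.
(ix): 15 ∉ V.
(i) contrapositive: 15 ∉ H.
(ii): 11 matches 12: 11 ∉ H.
(ii): 11 matches 12: 11 ∈ V.
(iii): 14 ∉ V.
(v): 10 matches 15: 10 ∉ H.
(i) contrapositive: 14 ∉ H.

4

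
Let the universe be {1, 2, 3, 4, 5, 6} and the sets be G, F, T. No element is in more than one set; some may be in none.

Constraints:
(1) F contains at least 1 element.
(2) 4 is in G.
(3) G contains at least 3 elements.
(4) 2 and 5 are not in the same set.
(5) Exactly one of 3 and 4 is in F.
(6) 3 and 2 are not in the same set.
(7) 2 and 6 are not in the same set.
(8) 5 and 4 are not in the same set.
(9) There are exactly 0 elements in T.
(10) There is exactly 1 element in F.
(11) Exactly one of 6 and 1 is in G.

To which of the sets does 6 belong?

6: none

From (2): 4 ∈ G.
(5) (exactly one): 3 ∈ F.
(6): 2 ∉ F.
(8): 5 ∉ G.
(9): T already has 0, so the rest are out.
(10): F already has 1, so the rest are out.
Suppose 6 ∈ G: no assignment then satisfies all the clues, so 6 ∉ G.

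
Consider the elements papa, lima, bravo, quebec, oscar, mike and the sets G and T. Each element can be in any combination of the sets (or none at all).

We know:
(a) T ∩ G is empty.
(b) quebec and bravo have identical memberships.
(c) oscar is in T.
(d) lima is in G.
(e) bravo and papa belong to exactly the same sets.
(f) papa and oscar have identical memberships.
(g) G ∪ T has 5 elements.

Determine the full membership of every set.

G = {lima}; T = {bravo, oscar, papa, quebec}

From (c): oscar ∈ T.
From (d): lima ∈ G.
(a) (disjoint): lima ∉ T.
(a) (disjoint): oscar ∉ G.
(f): papa matches oscar: papa ∉ G.
(f): papa matches oscar: papa ∈ T.
(e): bravo matches papa: bravo ∉ G.
(e): bravo matches papa: bravo ∈ T.
(b): quebec matches bravo: quebec ∉ G.
(b): quebec matches bravo: quebec ∈ T.
Suppose mike ∈ G: no assignment then satisfies all the clues, so mike ∉ G.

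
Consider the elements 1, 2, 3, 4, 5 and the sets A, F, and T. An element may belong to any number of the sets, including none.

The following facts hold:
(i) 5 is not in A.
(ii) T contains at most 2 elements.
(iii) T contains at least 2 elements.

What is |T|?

2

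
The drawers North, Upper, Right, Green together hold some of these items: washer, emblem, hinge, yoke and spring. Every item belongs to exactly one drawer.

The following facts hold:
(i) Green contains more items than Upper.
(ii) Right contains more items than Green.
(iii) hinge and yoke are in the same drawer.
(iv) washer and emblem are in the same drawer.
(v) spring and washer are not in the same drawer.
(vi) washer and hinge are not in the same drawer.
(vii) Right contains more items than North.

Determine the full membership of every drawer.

North = {}; Upper = {}; Right = {hinge, spring, yoke}; Green = {emblem, washer}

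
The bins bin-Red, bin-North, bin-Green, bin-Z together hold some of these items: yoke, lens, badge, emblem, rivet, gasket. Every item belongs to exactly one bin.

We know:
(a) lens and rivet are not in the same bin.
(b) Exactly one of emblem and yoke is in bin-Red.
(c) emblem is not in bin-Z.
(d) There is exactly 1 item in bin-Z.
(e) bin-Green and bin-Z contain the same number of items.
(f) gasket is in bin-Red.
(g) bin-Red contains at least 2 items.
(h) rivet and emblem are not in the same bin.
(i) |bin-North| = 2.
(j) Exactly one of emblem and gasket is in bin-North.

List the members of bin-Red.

From (c): emblem ∉ bin-Z.
From (f): gasket ∈ bin-Red.
(j) (exactly one): emblem ∈ bin-North.
(b) (exactly one): yoke ∈ bin-Red.
(h): rivet ∉ bin-North.
Suppose lens ∈ bin-Red: no assignment then satisfies all the clues, so lens ∉ bin-Red.

bin-Red = {gasket, yoke}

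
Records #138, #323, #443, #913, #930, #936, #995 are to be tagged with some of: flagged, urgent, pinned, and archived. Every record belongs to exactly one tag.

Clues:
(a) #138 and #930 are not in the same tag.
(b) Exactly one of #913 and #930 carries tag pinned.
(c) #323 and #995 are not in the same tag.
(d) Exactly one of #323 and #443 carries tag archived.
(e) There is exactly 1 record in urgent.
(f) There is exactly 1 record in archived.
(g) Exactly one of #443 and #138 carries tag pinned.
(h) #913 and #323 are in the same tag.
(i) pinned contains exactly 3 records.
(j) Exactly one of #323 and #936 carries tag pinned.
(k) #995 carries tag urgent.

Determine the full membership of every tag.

flagged = {#930, #936}; urgent = {#995}; pinned = {#138, #323, #913}; archived = {#443}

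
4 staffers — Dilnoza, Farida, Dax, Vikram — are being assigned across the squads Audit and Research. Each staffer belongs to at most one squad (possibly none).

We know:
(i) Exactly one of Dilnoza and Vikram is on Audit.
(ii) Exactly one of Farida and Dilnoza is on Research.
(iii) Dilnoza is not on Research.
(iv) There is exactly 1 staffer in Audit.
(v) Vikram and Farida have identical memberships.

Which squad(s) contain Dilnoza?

From (iii): Dilnoza ∉ Research.
(ii) (exactly one): Farida ∈ Research.
(v): Vikram matches Farida: Vikram ∉ Audit.
(v): Vikram matches Farida: Vikram ∈ Research.
(i) (exactly one): Dilnoza ∈ Audit.
(iv): Audit already has 1, so the rest are out.

Dilnoza: Audit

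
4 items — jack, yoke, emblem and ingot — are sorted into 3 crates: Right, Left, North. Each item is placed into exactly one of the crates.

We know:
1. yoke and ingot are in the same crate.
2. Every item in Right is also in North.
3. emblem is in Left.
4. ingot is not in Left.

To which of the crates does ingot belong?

ingot: North

From (3): emblem ∈ Left.
From (4): ingot ∉ Left.
(1): yoke matches ingot: yoke ∉ Left.
Suppose ingot ∈ Right: no assignment then satisfies all the clues, so ingot ∉ Right.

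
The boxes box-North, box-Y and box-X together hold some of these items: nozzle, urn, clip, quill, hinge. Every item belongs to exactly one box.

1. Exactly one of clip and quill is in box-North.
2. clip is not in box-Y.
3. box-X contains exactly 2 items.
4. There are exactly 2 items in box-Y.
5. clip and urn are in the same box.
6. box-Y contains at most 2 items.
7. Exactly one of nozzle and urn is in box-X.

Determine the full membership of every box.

box-North = {quill}; box-Y = {hinge, nozzle}; box-X = {clip, urn}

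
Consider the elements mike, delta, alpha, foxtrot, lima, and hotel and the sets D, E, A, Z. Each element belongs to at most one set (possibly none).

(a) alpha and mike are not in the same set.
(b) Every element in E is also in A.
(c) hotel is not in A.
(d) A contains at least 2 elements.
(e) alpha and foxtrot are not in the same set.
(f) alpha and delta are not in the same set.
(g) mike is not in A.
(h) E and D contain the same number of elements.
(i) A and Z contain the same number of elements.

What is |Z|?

2

From (c): hotel ∉ A.
From (g): mike ∉ A.
(b) contrapositive: mike ∉ E.
(b) contrapositive: hotel ∉ E.
Suppose mike ∈ D: no assignment then satisfies all the clues, so mike ∉ D.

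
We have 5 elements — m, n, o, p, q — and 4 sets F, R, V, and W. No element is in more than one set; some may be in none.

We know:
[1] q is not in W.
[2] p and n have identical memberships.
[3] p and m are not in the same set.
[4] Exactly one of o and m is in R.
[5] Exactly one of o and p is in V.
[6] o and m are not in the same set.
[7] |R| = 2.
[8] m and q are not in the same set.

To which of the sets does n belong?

n: V

From (1): q ∉ W.
Suppose n ∈ F: no assignment then satisfies all the clues, so n ∉ F.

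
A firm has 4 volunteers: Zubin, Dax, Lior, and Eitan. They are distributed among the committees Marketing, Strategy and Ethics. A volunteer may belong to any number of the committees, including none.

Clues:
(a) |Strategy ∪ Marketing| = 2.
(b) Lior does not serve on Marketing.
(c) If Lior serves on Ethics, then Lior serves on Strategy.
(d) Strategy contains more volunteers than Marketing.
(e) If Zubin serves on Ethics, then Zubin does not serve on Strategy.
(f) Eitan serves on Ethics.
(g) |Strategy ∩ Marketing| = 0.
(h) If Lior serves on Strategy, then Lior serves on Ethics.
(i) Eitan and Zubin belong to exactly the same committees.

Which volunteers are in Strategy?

From (b): Lior ∉ Marketing.
From (f): Eitan ∈ Ethics.
(i): Zubin matches Eitan: Zubin ∈ Ethics.
(e): Zubin ∉ Strategy.
(i): Eitan matches Zubin: Eitan ∉ Strategy.
Suppose Dax ∉ Strategy: no assignment then satisfies all the clues, so Dax ∈ Strategy.

Strategy = {Dax, Lior}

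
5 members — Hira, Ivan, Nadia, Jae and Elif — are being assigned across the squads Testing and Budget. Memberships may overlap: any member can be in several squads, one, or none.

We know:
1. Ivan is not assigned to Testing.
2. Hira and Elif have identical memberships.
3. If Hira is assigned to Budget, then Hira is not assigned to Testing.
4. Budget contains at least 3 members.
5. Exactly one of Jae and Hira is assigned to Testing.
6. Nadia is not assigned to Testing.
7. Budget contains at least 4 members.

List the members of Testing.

Testing = {Jae}

From (1): Ivan ∉ Testing.
From (6): Nadia ∉ Testing.
Suppose Hira ∈ Testing: no assignment then satisfies all the clues, so Hira ∉ Testing.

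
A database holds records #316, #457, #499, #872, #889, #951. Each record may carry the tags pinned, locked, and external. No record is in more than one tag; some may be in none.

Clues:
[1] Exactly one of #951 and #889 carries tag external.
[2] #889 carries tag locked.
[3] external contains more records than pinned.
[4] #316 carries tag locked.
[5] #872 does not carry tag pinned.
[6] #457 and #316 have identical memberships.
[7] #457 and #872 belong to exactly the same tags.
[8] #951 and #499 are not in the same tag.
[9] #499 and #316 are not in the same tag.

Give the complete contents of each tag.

pinned = {}; locked = {#316, #457, #872, #889}; external = {#951}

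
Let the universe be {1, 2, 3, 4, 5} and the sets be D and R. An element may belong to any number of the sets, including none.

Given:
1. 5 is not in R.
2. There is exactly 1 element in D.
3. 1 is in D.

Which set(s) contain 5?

5: none

From (1): 5 ∉ R.
From (3): 1 ∈ D.
(2): D already has 1, so the rest are out.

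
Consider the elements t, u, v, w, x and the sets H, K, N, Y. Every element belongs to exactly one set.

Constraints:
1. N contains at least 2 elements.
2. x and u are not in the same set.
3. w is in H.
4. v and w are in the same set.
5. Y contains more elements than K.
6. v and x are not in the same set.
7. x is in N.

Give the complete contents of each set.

H = {v, w}; K = {}; N = {t, x}; Y = {u}

From (3): w ∈ H.
From (7): x ∈ N.
(2): u ∉ N.
(4): v matches w: v ∈ H.
(1): only 2 candidates remain for N, so all are in.
Suppose u ∈ H: no assignment then satisfies all the clues, so u ∉ H.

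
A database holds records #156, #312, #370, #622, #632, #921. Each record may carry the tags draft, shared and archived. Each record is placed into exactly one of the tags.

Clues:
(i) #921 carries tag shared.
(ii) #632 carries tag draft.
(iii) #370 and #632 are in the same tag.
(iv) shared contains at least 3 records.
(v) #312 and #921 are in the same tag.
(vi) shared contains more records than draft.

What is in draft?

draft = {#370, #632}

From (i): #921 ∈ shared.
From (ii): #632 ∈ draft.
(iii): #370 matches #632: #370 ∈ draft.
(v): #312 matches #921: #312 ∉ draft.
(v): #312 matches #921: #312 ∈ shared.
Suppose #156 ∈ draft: no assignment then satisfies all the clues, so #156 ∉ draft.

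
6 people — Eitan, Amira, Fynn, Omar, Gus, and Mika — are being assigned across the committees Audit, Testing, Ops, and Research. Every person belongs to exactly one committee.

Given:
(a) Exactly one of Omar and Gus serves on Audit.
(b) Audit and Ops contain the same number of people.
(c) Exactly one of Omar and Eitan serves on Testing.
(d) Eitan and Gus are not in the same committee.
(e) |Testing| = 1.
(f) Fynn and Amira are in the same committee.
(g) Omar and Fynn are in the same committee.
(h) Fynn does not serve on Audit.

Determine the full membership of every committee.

Audit = {Gus}; Testing = {Eitan}; Ops = {Mika}; Research = {Amira, Fynn, Omar}

From (h): Fynn ∉ Audit.
(f): Amira matches Fynn: Amira ∉ Audit.
(g): Omar matches Fynn: Omar ∉ Audit.
(a) (exactly one): Gus ∈ Audit.
(d): Eitan ∉ Audit.
Suppose Eitan ∉ Testing: no assignment then satisfies all the clues, so Eitan ∈ Testing.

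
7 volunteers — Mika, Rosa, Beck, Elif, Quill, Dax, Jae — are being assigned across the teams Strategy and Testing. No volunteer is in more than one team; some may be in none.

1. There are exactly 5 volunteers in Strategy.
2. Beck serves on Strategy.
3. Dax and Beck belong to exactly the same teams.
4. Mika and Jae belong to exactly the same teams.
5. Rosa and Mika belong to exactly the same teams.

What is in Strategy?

Strategy = {Beck, Dax, Jae, Mika, Rosa}

From (2): Beck ∈ Strategy.
(3): Dax matches Beck: Dax ∈ Strategy.
Suppose Mika ∉ Strategy: no assignment then satisfies all the clues, so Mika ∈ Strategy.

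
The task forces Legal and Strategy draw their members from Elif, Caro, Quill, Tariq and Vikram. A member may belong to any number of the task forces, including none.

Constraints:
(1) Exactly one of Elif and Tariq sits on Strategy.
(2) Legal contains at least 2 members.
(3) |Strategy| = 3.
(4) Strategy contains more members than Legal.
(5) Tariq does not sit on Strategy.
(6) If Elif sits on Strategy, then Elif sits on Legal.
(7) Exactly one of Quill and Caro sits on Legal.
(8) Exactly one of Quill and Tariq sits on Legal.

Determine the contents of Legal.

Legal = {Elif, Quill}

From (5): Tariq ∉ Strategy.
(1) (exactly one): Elif ∈ Strategy.
(6): Elif ∈ Legal.
Suppose Caro ∈ Legal: no assignment then satisfies all the clues, so Caro ∉ Legal.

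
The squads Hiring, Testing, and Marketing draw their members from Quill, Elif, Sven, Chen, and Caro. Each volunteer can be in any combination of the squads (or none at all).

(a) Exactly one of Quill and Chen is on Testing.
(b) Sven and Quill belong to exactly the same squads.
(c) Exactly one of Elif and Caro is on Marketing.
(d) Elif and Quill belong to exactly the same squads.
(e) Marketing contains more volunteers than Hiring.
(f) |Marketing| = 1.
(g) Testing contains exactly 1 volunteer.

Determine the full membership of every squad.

Hiring = {}; Testing = {Chen}; Marketing = {Caro}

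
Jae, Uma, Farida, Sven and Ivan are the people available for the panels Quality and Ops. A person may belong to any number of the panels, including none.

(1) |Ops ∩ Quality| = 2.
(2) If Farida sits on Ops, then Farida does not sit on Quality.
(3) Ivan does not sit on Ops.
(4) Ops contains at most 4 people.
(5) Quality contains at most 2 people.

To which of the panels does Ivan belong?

Ivan: none

From (3): Ivan ∉ Ops.
Suppose Ivan ∈ Quality: no assignment then satisfies all the clues, so Ivan ∉ Quality.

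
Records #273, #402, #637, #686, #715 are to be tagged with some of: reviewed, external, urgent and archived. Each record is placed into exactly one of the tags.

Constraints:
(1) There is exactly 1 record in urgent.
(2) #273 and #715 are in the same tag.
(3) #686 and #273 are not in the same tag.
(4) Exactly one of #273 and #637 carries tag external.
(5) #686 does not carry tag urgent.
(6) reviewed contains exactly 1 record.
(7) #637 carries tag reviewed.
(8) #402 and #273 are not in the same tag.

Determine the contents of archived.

From (5): #686 ∉ urgent.
From (7): #637 ∈ reviewed.
(4) (exactly one): #273 ∈ external.
(6): reviewed already has 1, so the rest are out.
(8): #402 ∉ external.
(2): #715 matches #273: #715 ∈ external.
(3): #686 ∉ external.
Only one tag left: #686 ∈ archived.
(1): only 1 candidates remain for urgent, so all are in.

archived = {#686}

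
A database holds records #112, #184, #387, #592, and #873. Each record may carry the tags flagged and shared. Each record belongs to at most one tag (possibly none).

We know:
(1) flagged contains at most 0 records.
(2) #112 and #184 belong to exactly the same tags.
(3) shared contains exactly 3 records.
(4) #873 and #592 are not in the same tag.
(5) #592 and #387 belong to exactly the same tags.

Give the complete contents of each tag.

flagged = {}; shared = {#112, #184, #873}

(1): flagged already has 0, so the rest are out.
Suppose #112 ∉ shared: no assignment then satisfies all the clues, so #112 ∈ shared.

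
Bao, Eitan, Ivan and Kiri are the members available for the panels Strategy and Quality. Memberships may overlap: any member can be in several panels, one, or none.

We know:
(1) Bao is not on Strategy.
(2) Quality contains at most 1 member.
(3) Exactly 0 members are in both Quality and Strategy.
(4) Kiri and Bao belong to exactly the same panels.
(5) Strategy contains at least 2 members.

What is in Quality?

Quality = {}

From (1): Bao ∉ Strategy.
(4): Kiri matches Bao: Kiri ∉ Strategy.
(5): only 2 candidates remain for Strategy, so all are in.
Suppose Bao ∈ Quality: no assignment then satisfies all the clues, so Bao ∉ Quality.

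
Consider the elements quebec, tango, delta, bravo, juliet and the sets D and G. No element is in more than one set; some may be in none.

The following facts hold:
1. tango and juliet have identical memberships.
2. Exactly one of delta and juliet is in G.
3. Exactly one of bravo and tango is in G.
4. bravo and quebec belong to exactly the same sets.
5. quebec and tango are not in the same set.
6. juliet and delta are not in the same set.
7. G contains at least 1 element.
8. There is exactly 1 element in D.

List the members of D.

D = {delta}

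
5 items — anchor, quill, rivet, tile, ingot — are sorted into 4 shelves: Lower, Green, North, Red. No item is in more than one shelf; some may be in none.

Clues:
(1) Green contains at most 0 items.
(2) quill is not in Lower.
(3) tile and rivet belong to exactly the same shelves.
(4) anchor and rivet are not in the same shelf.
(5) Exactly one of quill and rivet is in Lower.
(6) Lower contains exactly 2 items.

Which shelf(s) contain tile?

From (2): quill ∉ Lower.
(1): Green already has 0, so the rest are out.
(5) (exactly one): rivet ∈ Lower.
(3): tile matches rivet: tile ∈ Lower.
(4): anchor ∉ Lower.
(6): Lower already has 2, so the rest are out.

tile: Lower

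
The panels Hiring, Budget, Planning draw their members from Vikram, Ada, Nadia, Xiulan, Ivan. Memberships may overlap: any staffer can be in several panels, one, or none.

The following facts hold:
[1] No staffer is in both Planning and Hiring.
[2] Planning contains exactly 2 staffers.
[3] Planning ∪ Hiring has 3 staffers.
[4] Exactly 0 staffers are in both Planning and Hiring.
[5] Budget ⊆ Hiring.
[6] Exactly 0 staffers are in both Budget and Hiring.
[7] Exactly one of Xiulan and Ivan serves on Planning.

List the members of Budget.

Budget = {}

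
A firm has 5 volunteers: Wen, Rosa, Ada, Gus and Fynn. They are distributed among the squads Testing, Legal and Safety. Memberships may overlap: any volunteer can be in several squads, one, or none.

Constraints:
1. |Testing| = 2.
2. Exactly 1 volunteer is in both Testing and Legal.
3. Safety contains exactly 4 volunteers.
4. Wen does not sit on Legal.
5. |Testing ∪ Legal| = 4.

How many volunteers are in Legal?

3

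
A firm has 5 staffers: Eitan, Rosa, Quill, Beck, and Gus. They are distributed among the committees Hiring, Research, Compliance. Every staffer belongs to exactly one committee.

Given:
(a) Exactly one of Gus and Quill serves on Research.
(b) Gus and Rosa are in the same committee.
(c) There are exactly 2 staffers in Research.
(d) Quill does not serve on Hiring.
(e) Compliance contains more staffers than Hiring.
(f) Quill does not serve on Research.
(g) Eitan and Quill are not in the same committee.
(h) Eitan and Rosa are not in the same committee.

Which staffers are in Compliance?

Compliance = {Beck, Quill}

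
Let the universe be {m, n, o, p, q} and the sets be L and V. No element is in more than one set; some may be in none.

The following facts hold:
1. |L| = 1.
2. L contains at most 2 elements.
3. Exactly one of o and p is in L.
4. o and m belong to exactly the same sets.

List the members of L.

L = {p}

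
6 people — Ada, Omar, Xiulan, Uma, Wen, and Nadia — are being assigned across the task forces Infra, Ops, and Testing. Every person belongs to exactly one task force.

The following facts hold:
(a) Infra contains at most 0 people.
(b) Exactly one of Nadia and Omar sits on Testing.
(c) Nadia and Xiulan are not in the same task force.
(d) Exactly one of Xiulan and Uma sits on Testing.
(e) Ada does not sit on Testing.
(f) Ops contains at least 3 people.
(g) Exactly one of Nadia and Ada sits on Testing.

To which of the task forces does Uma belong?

Uma: Testing

From (e): Ada ∉ Testing.
(a): Infra already has 0, so the rest are out.
(g) (exactly one): Nadia ∈ Testing.
Only one task force left: Ada ∈ Ops.
(b) (exactly one): Omar ∉ Testing.
(c): Xiulan ∉ Testing.
(d) (exactly one): Uma ∈ Testing.
Only one task force left: Omar ∈ Ops.
Only one task force left: Xiulan ∈ Ops.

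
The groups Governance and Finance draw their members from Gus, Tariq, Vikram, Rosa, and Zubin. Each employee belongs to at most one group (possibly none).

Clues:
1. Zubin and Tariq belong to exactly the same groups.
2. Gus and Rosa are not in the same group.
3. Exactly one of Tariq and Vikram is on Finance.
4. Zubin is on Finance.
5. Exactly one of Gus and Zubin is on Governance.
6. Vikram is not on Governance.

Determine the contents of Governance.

Governance = {Gus}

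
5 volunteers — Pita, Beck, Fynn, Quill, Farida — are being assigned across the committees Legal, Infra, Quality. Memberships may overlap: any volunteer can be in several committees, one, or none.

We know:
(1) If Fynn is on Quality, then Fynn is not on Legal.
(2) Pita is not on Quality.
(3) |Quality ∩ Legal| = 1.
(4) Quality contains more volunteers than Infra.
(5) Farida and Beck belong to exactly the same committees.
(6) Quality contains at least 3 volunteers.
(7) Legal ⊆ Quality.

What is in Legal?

Legal = {Quill}

From (2): Pita ∉ Quality.
(7) contrapositive: Pita ∉ Legal.
Suppose Beck ∈ Legal: no assignment then satisfies all the clues, so Beck ∉ Legal.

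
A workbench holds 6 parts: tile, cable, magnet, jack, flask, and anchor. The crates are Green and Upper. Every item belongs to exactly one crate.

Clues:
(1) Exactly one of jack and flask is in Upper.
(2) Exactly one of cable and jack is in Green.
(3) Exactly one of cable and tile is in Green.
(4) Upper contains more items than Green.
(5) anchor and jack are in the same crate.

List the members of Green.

Green = {cable, flask}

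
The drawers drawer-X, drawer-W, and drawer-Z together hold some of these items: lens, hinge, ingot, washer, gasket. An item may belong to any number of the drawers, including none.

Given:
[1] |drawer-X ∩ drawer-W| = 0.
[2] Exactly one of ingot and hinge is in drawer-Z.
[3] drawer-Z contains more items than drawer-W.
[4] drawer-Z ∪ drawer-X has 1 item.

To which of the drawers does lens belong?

lens: none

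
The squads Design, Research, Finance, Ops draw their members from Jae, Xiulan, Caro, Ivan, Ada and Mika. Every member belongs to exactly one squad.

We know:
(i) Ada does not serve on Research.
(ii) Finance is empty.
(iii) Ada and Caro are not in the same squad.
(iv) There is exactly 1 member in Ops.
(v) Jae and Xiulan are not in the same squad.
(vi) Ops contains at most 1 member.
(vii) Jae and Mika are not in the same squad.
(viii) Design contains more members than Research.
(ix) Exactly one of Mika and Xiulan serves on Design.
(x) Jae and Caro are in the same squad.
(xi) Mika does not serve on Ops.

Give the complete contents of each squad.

Design = {Ada, Ivan, Mika}; Research = {Caro, Jae}; Finance = {}; Ops = {Xiulan}

From (i): Ada ∉ Research.
From (xi): Mika ∉ Ops.
(ii): Finance already has 0, so the rest are out.
Suppose Jae ∈ Design: no assignment then satisfies all the clues, so Jae ∉ Design.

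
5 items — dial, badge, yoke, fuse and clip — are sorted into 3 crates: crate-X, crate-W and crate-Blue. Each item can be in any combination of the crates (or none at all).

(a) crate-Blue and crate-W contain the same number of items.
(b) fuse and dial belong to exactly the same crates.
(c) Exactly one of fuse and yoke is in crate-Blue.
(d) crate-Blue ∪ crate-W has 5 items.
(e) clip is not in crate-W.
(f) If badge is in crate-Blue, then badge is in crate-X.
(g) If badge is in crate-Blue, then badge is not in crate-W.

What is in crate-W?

crate-W = {dial, fuse, yoke}

From (e): clip ∉ crate-W.
Suppose dial ∉ crate-W: no assignment then satisfies all the clues, so dial ∈ crate-W.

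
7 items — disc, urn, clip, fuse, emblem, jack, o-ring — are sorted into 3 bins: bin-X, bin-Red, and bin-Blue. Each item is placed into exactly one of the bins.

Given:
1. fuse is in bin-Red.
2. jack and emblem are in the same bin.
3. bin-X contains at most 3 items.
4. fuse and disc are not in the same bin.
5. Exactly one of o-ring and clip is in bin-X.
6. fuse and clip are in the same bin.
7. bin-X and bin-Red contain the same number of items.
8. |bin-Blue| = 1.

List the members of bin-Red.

bin-Red = {clip, fuse, urn}

From (1): fuse ∈ bin-Red.
(4): disc ∉ bin-Red.
(6): clip matches fuse: clip ∉ bin-X.
(6): clip matches fuse: clip ∈ bin-Red.
(5) (exactly one): o-ring ∈ bin-X.
Suppose urn ∉ bin-Red: no assignment then satisfies all the clues, so urn ∈ bin-Red.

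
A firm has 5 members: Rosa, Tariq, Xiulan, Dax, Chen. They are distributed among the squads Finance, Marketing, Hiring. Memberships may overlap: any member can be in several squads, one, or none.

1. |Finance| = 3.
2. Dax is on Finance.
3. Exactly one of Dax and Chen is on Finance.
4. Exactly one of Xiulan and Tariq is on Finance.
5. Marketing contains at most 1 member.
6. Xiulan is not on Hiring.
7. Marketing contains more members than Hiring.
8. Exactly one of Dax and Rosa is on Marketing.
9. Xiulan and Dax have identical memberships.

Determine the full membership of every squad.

Finance = {Dax, Rosa, Xiulan}; Marketing = {Rosa}; Hiring = {}

From (2): Dax ∈ Finance.
From (6): Xiulan ∉ Hiring.
(3) (exactly one): Chen ∉ Finance.
(9): Xiulan matches Dax: Xiulan ∈ Finance.
(9): Dax matches Xiulan: Dax ∉ Hiring.
(4) (exactly one): Tariq ∉ Finance.
(1): only 3 candidates remain for Finance, so all are in.
Suppose Rosa ∉ Marketing: no assignment then satisfies all the clues, so Rosa ∈ Marketing.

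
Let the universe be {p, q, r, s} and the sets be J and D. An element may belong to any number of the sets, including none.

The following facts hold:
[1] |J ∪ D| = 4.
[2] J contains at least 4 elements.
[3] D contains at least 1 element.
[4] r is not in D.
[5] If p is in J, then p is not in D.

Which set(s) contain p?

From (4): r ∉ D.
(2): only 4 candidates remain for J, so all are in.
(5): p ∉ D.

p: J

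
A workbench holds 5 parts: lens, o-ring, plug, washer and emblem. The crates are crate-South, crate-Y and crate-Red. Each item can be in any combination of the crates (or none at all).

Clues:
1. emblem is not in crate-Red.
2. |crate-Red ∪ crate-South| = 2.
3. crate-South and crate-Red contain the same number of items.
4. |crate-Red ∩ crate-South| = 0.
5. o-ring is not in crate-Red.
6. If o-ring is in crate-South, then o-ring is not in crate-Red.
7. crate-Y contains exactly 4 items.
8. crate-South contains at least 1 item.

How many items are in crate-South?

1

From (1): emblem ∉ crate-Red.
From (5): o-ring ∉ crate-Red.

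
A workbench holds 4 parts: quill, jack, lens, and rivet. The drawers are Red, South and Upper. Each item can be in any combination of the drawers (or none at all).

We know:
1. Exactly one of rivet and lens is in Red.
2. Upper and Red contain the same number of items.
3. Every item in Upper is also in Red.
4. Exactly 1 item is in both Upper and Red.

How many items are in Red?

1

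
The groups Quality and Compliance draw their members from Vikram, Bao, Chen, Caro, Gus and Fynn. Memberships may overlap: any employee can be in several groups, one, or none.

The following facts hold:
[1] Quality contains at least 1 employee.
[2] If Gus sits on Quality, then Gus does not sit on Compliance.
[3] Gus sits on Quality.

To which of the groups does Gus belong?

From (3): Gus ∈ Quality.
(2): Gus ∉ Compliance.

Gus: Quality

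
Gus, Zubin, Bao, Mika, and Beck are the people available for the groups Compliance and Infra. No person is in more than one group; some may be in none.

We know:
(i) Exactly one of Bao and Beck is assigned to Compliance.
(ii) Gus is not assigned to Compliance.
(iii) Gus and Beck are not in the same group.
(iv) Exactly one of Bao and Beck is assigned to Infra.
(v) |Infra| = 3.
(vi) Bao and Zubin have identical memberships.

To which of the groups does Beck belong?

Beck: Compliance

From (ii): Gus ∉ Compliance.
Suppose Beck ∉ Compliance: no assignment then satisfies all the clues, so Beck ∈ Compliance.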